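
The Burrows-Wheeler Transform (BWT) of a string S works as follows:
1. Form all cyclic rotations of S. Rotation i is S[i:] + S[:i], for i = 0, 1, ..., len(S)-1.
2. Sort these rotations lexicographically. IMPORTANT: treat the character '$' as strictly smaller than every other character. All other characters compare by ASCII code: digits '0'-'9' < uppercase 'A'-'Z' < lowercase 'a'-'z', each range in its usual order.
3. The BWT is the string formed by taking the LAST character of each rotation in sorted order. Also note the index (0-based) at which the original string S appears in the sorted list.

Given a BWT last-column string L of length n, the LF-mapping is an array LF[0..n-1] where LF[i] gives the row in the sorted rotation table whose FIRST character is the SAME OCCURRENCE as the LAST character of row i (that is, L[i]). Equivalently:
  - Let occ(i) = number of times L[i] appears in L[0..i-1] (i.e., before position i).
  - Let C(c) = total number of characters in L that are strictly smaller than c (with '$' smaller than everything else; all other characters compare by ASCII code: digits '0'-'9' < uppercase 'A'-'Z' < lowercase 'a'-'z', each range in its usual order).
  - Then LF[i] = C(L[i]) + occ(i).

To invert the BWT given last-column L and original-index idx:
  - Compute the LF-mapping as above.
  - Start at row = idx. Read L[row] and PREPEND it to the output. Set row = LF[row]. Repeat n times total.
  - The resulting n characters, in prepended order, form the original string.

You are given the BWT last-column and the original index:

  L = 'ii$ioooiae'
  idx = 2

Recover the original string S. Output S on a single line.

Answer: eoioiaoii$

Derivation:
LF mapping: 3 4 0 5 7 8 9 6 1 2
Walk LF starting at row 2, prepending L[row]:
  step 1: row=2, L[2]='$', prepend. Next row=LF[2]=0
  step 2: row=0, L[0]='i', prepend. Next row=LF[0]=3
  step 3: row=3, L[3]='i', prepend. Next row=LF[3]=5
  step 4: row=5, L[5]='o', prepend. Next row=LF[5]=8
  step 5: row=8, L[8]='a', prepend. Next row=LF[8]=1
  step 6: row=1, L[1]='i', prepend. Next row=LF[1]=4
  step 7: row=4, L[4]='o', prepend. Next row=LF[4]=7
  step 8: row=7, L[7]='i', prepend. Next row=LF[7]=6
  step 9: row=6, L[6]='o', prepend. Next row=LF[6]=9
  step 10: row=9, L[9]='e', prepend. Next row=LF[9]=2
Reversed output: eoioiaoii$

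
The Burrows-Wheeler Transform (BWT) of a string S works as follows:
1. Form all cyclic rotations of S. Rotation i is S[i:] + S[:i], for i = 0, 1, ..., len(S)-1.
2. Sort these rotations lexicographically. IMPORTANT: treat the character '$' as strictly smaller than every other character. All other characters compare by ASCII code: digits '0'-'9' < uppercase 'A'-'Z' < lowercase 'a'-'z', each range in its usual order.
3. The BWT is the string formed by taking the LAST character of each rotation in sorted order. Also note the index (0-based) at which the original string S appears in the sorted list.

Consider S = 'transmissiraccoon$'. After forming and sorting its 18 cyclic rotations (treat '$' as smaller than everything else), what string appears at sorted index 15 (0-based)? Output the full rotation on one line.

Answer: smissiraccoon$tran

Derivation:
All 18 rotations (rotation i = S[i:]+S[:i]):
  rot[0] = transmissiraccoon$
  rot[1] = ransmissiraccoon$t
  rot[2] = ansmissiraccoon$tr
  rot[3] = nsmissiraccoon$tra
  rot[4] = smissiraccoon$tran
  rot[5] = missiraccoon$trans
  rot[6] = issiraccoon$transm
  rot[7] = ssiraccoon$transmi
  rot[8] = siraccoon$transmis
  rot[9] = iraccoon$transmiss
  rot[10] = raccoon$transmissi
  rot[11] = accoon$transmissir
  rot[12] = ccoon$transmissira
  rot[13] = coon$transmissirac
  rot[14] = oon$transmissiracc
  rot[15] = on$transmissiracco
  rot[16] = n$transmissiraccoo
  rot[17] = $transmissiraccoon
Sorted (with $ < everything):
  sorted[0] = $transmissiraccoon
  sorted[1] = accoon$transmissir
  sorted[2] = ansmissiraccoon$tr
  sorted[3] = ccoon$transmissira
  sorted[4] = coon$transmissirac
  sorted[5] = iraccoon$transmiss
  sorted[6] = issiraccoon$transm
  sorted[7] = missiraccoon$trans
  sorted[8] = n$transmissiraccoo
  sorted[9] = nsmissiraccoon$tra
  sorted[10] = on$transmissiracco
  sorted[11] = oon$transmissiracc
  sorted[12] = raccoon$transmissi
  sorted[13] = ransmissiraccoon$t
  sorted[14] = siraccoon$transmis
  sorted[15] = smissiraccoon$tran
  sorted[16] = ssiraccoon$transmi
  sorted[17] = transmissiraccoon$
sorted[15] = smissiraccoon$tran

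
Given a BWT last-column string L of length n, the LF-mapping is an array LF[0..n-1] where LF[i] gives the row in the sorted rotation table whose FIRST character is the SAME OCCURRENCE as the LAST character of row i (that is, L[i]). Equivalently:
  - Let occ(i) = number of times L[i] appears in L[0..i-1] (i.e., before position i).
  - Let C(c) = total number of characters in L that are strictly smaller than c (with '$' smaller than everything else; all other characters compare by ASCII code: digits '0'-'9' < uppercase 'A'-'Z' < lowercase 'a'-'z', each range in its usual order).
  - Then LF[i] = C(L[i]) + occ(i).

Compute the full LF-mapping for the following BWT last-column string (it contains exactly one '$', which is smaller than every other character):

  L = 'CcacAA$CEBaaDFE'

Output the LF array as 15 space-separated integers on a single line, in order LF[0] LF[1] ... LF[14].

Answer: 4 13 10 14 1 2 0 5 7 3 11 12 6 9 8

Derivation:
Char counts: '$':1, 'A':2, 'B':1, 'C':2, 'D':1, 'E':2, 'F':1, 'a':3, 'c':2
C (first-col start): C('$')=0, C('A')=1, C('B')=3, C('C')=4, C('D')=6, C('E')=7, C('F')=9, C('a')=10, C('c')=13
L[0]='C': occ=0, LF[0]=C('C')+0=4+0=4
L[1]='c': occ=0, LF[1]=C('c')+0=13+0=13
L[2]='a': occ=0, LF[2]=C('a')+0=10+0=10
L[3]='c': occ=1, LF[3]=C('c')+1=13+1=14
L[4]='A': occ=0, LF[4]=C('A')+0=1+0=1
L[5]='A': occ=1, LF[5]=C('A')+1=1+1=2
L[6]='$': occ=0, LF[6]=C('$')+0=0+0=0
L[7]='C': occ=1, LF[7]=C('C')+1=4+1=5
L[8]='E': occ=0, LF[8]=C('E')+0=7+0=7
L[9]='B': occ=0, LF[9]=C('B')+0=3+0=3
L[10]='a': occ=1, LF[10]=C('a')+1=10+1=11
L[11]='a': occ=2, LF[11]=C('a')+2=10+2=12
L[12]='D': occ=0, LF[12]=C('D')+0=6+0=6
L[13]='F': occ=0, LF[13]=C('F')+0=9+0=9
L[14]='E': occ=1, LF[14]=C('E')+1=7+1=8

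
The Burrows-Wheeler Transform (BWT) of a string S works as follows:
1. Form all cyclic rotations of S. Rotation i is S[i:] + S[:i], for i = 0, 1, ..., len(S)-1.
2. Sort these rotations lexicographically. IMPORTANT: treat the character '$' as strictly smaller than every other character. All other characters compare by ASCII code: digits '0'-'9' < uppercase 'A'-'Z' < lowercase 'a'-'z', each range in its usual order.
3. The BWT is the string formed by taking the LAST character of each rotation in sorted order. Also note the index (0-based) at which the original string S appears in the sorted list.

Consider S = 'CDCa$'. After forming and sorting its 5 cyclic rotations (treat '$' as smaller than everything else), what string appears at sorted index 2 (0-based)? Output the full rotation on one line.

Answer: Ca$CD

Derivation:
All 5 rotations (rotation i = S[i:]+S[:i]):
  rot[0] = CDCa$
  rot[1] = DCa$C
  rot[2] = Ca$CD
  rot[3] = a$CDC
  rot[4] = $CDCa
Sorted (with $ < everything):
  sorted[0] = $CDCa
  sorted[1] = CDCa$
  sorted[2] = Ca$CD
  sorted[3] = DCa$C
  sorted[4] = a$CDC
sorted[2] = Ca$CD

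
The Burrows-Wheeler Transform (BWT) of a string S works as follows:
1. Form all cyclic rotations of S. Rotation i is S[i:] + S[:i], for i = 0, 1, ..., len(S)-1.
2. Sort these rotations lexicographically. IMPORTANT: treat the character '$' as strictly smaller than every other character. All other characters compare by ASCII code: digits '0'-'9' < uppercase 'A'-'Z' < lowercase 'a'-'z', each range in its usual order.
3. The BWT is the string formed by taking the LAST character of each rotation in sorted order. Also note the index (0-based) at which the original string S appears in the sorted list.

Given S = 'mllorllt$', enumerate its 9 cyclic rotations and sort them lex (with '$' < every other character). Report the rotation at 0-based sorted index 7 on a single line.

Answer: rllt$mllo

Derivation:
All 9 rotations (rotation i = S[i:]+S[:i]):
  rot[0] = mllorllt$
  rot[1] = llorllt$m
  rot[2] = lorllt$ml
  rot[3] = orllt$mll
  rot[4] = rllt$mllo
  rot[5] = llt$mllor
  rot[6] = lt$mllorl
  rot[7] = t$mllorll
  rot[8] = $mllorllt
Sorted (with $ < everything):
  sorted[0] = $mllorllt
  sorted[1] = llorllt$m
  sorted[2] = llt$mllor
  sorted[3] = lorllt$ml
  sorted[4] = lt$mllorl
  sorted[5] = mllorllt$
  sorted[6] = orllt$mll
  sorted[7] = rllt$mllo
  sorted[8] = t$mllorll
sorted[7] = rllt$mllo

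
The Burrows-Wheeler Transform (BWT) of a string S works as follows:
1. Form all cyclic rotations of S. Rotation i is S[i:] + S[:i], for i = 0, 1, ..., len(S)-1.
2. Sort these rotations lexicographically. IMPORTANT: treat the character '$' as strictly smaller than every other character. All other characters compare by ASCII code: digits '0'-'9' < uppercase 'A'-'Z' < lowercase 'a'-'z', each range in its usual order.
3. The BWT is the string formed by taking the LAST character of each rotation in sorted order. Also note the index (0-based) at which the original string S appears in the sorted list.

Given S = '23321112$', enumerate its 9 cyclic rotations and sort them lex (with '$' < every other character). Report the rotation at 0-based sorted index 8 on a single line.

Answer: 3321112$2

Derivation:
All 9 rotations (rotation i = S[i:]+S[:i]):
  rot[0] = 23321112$
  rot[1] = 3321112$2
  rot[2] = 321112$23
  rot[3] = 21112$233
  rot[4] = 1112$2332
  rot[5] = 112$23321
  rot[6] = 12$233211
  rot[7] = 2$2332111
  rot[8] = $23321112
Sorted (with $ < everything):
  sorted[0] = $23321112
  sorted[1] = 1112$2332
  sorted[2] = 112$23321
  sorted[3] = 12$233211
  sorted[4] = 2$2332111
  sorted[5] = 21112$233
  sorted[6] = 23321112$
  sorted[7] = 321112$23
  sorted[8] = 3321112$2
sorted[8] = 3321112$2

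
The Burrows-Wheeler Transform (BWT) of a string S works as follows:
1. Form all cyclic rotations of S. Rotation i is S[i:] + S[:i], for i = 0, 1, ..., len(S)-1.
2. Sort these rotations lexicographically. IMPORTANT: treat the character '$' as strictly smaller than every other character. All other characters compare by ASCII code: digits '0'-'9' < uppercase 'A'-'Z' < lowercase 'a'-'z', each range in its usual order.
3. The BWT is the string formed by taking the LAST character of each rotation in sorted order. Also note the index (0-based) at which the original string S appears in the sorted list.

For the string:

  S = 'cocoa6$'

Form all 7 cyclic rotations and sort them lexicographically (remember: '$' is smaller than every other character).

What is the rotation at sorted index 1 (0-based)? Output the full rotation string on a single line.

Answer: 6$cocoa

Derivation:
All 7 rotations (rotation i = S[i:]+S[:i]):
  rot[0] = cocoa6$
  rot[1] = ocoa6$c
  rot[2] = coa6$co
  rot[3] = oa6$coc
  rot[4] = a6$coco
  rot[5] = 6$cocoa
  rot[6] = $cocoa6
Sorted (with $ < everything):
  sorted[0] = $cocoa6
  sorted[1] = 6$cocoa
  sorted[2] = a6$coco
  sorted[3] = coa6$co
  sorted[4] = cocoa6$
  sorted[5] = oa6$coc
  sorted[6] = ocoa6$c
sorted[1] = 6$cocoa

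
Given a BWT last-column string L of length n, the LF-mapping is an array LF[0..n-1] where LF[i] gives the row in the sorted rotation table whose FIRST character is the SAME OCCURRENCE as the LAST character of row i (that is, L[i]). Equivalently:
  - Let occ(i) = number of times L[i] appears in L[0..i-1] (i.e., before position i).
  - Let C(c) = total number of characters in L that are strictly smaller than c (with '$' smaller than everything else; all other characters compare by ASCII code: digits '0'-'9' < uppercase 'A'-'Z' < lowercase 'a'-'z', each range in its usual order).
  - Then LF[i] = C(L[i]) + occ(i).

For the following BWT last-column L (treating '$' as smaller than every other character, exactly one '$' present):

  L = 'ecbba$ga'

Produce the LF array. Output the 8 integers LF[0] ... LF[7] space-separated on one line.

Char counts: '$':1, 'a':2, 'b':2, 'c':1, 'e':1, 'g':1
C (first-col start): C('$')=0, C('a')=1, C('b')=3, C('c')=5, C('e')=6, C('g')=7
L[0]='e': occ=0, LF[0]=C('e')+0=6+0=6
L[1]='c': occ=0, LF[1]=C('c')+0=5+0=5
L[2]='b': occ=0, LF[2]=C('b')+0=3+0=3
L[3]='b': occ=1, LF[3]=C('b')+1=3+1=4
L[4]='a': occ=0, LF[4]=C('a')+0=1+0=1
L[5]='$': occ=0, LF[5]=C('$')+0=0+0=0
L[6]='g': occ=0, LF[6]=C('g')+0=7+0=7
L[7]='a': occ=1, LF[7]=C('a')+1=1+1=2

Answer: 6 5 3 4 1 0 7 2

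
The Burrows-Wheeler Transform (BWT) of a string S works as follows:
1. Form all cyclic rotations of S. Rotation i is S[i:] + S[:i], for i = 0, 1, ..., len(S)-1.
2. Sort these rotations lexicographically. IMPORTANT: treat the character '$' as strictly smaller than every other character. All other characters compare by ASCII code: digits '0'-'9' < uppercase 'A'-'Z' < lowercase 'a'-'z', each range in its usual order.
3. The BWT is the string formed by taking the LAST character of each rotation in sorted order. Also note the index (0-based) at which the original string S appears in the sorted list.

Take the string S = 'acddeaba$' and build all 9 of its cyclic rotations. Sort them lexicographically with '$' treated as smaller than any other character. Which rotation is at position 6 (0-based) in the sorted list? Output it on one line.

All 9 rotations (rotation i = S[i:]+S[:i]):
  rot[0] = acddeaba$
  rot[1] = cddeaba$a
  rot[2] = ddeaba$ac
  rot[3] = deaba$acd
  rot[4] = eaba$acdd
  rot[5] = aba$acdde
  rot[6] = ba$acddea
  rot[7] = a$acddeab
  rot[8] = $acddeaba
Sorted (with $ < everything):
  sorted[0] = $acddeaba
  sorted[1] = a$acddeab
  sorted[2] = aba$acdde
  sorted[3] = acddeaba$
  sorted[4] = ba$acddea
  sorted[5] = cddeaba$a
  sorted[6] = ddeaba$ac
  sorted[7] = deaba$acd
  sorted[8] = eaba$acdd
sorted[6] = ddeaba$ac

Answer: ddeaba$ac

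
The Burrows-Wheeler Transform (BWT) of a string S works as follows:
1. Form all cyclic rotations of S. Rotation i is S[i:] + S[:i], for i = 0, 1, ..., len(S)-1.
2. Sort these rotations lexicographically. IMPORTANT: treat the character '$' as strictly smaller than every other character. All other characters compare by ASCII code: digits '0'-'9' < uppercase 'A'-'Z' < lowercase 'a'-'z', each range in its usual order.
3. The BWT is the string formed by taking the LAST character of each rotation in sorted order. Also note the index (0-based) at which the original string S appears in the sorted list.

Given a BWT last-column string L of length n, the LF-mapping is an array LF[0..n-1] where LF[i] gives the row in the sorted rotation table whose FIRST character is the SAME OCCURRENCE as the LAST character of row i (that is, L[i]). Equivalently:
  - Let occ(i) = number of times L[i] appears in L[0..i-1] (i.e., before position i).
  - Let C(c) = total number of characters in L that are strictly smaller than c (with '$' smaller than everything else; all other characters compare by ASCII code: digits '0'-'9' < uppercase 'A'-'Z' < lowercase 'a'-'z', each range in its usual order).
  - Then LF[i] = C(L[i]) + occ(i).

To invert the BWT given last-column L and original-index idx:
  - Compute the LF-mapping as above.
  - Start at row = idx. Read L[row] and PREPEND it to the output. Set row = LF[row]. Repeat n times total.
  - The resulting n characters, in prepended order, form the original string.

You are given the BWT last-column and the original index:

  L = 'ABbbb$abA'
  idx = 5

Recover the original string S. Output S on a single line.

LF mapping: 1 3 5 6 7 0 4 8 2
Walk LF starting at row 5, prepending L[row]:
  step 1: row=5, L[5]='$', prepend. Next row=LF[5]=0
  step 2: row=0, L[0]='A', prepend. Next row=LF[0]=1
  step 3: row=1, L[1]='B', prepend. Next row=LF[1]=3
  step 4: row=3, L[3]='b', prepend. Next row=LF[3]=6
  step 5: row=6, L[6]='a', prepend. Next row=LF[6]=4
  step 6: row=4, L[4]='b', prepend. Next row=LF[4]=7
  step 7: row=7, L[7]='b', prepend. Next row=LF[7]=8
  step 8: row=8, L[8]='A', prepend. Next row=LF[8]=2
  step 9: row=2, L[2]='b', prepend. Next row=LF[2]=5
Reversed output: bAbbabBA$

Answer: bAbbabBA$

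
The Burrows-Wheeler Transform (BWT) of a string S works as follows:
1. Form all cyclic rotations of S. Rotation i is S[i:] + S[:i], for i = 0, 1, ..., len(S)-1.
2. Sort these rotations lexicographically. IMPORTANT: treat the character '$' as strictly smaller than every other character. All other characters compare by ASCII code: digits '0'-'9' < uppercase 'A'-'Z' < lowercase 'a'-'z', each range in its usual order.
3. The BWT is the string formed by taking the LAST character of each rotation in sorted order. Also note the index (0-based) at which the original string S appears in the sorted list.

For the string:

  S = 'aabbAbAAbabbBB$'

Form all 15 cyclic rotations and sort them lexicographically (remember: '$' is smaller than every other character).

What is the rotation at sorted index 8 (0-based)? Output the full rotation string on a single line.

Answer: abbBB$aabbAbAAb

Derivation:
All 15 rotations (rotation i = S[i:]+S[:i]):
  rot[0] = aabbAbAAbabbBB$
  rot[1] = abbAbAAbabbBB$a
  rot[2] = bbAbAAbabbBB$aa
  rot[3] = bAbAAbabbBB$aab
  rot[4] = AbAAbabbBB$aabb
  rot[5] = bAAbabbBB$aabbA
  rot[6] = AAbabbBB$aabbAb
  rot[7] = AbabbBB$aabbAbA
  rot[8] = babbBB$aabbAbAA
  rot[9] = abbBB$aabbAbAAb
  rot[10] = bbBB$aabbAbAAba
  rot[11] = bBB$aabbAbAAbab
  rot[12] = BB$aabbAbAAbabb
  rot[13] = B$aabbAbAAbabbB
  rot[14] = $aabbAbAAbabbBB
Sorted (with $ < everything):
  sorted[0] = $aabbAbAAbabbBB
  sorted[1] = AAbabbBB$aabbAb
  sorted[2] = AbAAbabbBB$aabb
  sorted[3] = AbabbBB$aabbAbA
  sorted[4] = B$aabbAbAAbabbB
  sorted[5] = BB$aabbAbAAbabb
  sorted[6] = aabbAbAAbabbBB$
  sorted[7] = abbAbAAbabbBB$a
  sorted[8] = abbBB$aabbAbAAb
  sorted[9] = bAAbabbBB$aabbA
  sorted[10] = bAbAAbabbBB$aab
  sorted[11] = bBB$aabbAbAAbab
  sorted[12] = babbBB$aabbAbAA
  sorted[13] = bbAbAAbabbBB$aa
  sorted[14] = bbBB$aabbAbAAba
sorted[8] = abbBB$aabbAbAAb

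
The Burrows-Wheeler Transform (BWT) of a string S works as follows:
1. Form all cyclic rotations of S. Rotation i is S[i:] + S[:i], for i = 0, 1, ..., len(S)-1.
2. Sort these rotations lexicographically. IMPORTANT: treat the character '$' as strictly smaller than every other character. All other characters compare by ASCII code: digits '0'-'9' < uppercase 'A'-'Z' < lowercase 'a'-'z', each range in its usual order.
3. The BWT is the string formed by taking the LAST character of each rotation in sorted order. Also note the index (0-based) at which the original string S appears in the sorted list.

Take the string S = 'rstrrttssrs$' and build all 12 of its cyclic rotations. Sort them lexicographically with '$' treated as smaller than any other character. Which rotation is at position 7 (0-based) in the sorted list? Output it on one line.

Answer: ssrs$rstrrtt

Derivation:
All 12 rotations (rotation i = S[i:]+S[:i]):
  rot[0] = rstrrttssrs$
  rot[1] = strrttssrs$r
  rot[2] = trrttssrs$rs
  rot[3] = rrttssrs$rst
  rot[4] = rttssrs$rstr
  rot[5] = ttssrs$rstrr
  rot[6] = tssrs$rstrrt
  rot[7] = ssrs$rstrrtt
  rot[8] = srs$rstrrtts
  rot[9] = rs$rstrrttss
  rot[10] = s$rstrrttssr
  rot[11] = $rstrrttssrs
Sorted (with $ < everything):
  sorted[0] = $rstrrttssrs
  sorted[1] = rrttssrs$rst
  sorted[2] = rs$rstrrttss
  sorted[3] = rstrrttssrs$
  sorted[4] = rttssrs$rstr
  sorted[5] = s$rstrrttssr
  sorted[6] = srs$rstrrtts
  sorted[7] = ssrs$rstrrtt
  sorted[8] = strrttssrs$r
  sorted[9] = trrttssrs$rs
  sorted[10] = tssrs$rstrrt
  sorted[11] = ttssrs$rstrr
sorted[7] = ssrs$rstrrtt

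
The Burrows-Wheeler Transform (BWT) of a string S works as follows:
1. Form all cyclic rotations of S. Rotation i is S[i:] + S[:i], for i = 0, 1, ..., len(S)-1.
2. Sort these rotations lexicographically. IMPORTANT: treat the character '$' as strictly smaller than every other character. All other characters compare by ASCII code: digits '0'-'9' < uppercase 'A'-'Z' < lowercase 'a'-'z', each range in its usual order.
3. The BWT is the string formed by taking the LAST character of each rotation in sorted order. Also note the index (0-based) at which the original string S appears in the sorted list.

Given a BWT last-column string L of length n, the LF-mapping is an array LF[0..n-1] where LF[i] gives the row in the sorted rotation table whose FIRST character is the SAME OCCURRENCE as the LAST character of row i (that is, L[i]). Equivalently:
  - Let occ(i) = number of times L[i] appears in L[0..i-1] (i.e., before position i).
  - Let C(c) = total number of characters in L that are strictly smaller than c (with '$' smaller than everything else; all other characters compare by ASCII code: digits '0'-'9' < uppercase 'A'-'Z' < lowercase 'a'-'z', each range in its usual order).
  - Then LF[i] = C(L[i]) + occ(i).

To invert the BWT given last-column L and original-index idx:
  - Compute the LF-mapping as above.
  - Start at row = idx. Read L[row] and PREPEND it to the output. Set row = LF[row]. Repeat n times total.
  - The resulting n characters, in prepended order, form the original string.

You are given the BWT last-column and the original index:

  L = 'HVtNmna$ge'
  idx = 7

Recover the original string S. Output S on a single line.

LF mapping: 1 3 9 2 7 8 4 0 6 5
Walk LF starting at row 7, prepending L[row]:
  step 1: row=7, L[7]='$', prepend. Next row=LF[7]=0
  step 2: row=0, L[0]='H', prepend. Next row=LF[0]=1
  step 3: row=1, L[1]='V', prepend. Next row=LF[1]=3
  step 4: row=3, L[3]='N', prepend. Next row=LF[3]=2
  step 5: row=2, L[2]='t', prepend. Next row=LF[2]=9
  step 6: row=9, L[9]='e', prepend. Next row=LF[9]=5
  step 7: row=5, L[5]='n', prepend. Next row=LF[5]=8
  step 8: row=8, L[8]='g', prepend. Next row=LF[8]=6
  step 9: row=6, L[6]='a', prepend. Next row=LF[6]=4
  step 10: row=4, L[4]='m', prepend. Next row=LF[4]=7
Reversed output: magnetNVH$

Answer: magnetNVH$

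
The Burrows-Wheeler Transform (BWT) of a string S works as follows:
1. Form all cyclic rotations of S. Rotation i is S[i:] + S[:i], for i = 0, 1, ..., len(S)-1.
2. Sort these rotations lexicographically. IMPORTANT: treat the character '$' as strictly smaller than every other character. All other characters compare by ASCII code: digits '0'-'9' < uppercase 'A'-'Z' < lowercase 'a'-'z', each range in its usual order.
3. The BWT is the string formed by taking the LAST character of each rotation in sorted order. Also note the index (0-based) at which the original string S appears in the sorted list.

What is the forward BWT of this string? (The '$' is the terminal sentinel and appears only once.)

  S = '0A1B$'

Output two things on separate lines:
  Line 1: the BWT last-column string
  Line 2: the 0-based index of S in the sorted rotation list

All 5 rotations (rotation i = S[i:]+S[:i]):
  rot[0] = 0A1B$
  rot[1] = A1B$0
  rot[2] = 1B$0A
  rot[3] = B$0A1
  rot[4] = $0A1B
Sorted (with $ < everything):
  sorted[0] = $0A1B  (last char: 'B')
  sorted[1] = 0A1B$  (last char: '$')
  sorted[2] = 1B$0A  (last char: 'A')
  sorted[3] = A1B$0  (last char: '0')
  sorted[4] = B$0A1  (last char: '1')
Last column: B$A01
Original string S is at sorted index 1

Answer: B$A01
1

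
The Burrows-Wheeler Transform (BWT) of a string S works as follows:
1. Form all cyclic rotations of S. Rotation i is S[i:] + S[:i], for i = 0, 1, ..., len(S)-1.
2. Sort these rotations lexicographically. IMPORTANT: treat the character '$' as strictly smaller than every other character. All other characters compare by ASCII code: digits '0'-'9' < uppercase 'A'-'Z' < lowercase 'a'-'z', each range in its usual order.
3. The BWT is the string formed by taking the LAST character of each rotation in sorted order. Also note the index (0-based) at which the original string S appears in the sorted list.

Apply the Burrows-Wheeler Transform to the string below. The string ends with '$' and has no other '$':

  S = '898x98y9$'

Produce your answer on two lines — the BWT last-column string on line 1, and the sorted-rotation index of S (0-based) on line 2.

Answer: 9$99y8x88
1

Derivation:
All 9 rotations (rotation i = S[i:]+S[:i]):
  rot[0] = 898x98y9$
  rot[1] = 98x98y9$8
  rot[2] = 8x98y9$89
  rot[3] = x98y9$898
  rot[4] = 98y9$898x
  rot[5] = 8y9$898x9
  rot[6] = y9$898x98
  rot[7] = 9$898x98y
  rot[8] = $898x98y9
Sorted (with $ < everything):
  sorted[0] = $898x98y9  (last char: '9')
  sorted[1] = 898x98y9$  (last char: '$')
  sorted[2] = 8x98y9$89  (last char: '9')
  sorted[3] = 8y9$898x9  (last char: '9')
  sorted[4] = 9$898x98y  (last char: 'y')
  sorted[5] = 98x98y9$8  (last char: '8')
  sorted[6] = 98y9$898x  (last char: 'x')
  sorted[7] = x98y9$898  (last char: '8')
  sorted[8] = y9$898x98  (last char: '8')
Last column: 9$99y8x88
Original string S is at sorted index 1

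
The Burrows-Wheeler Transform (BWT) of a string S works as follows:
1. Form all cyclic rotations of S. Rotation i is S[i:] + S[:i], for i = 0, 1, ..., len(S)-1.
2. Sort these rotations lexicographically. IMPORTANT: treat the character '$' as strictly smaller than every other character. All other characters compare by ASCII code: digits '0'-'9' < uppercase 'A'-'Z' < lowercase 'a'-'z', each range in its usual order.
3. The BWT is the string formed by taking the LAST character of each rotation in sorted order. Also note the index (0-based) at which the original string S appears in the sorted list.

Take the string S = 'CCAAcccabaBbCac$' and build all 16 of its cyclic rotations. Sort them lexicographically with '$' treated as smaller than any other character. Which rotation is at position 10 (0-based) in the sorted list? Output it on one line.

All 16 rotations (rotation i = S[i:]+S[:i]):
  rot[0] = CCAAcccabaBbCac$
  rot[1] = CAAcccabaBbCac$C
  rot[2] = AAcccabaBbCac$CC
  rot[3] = AcccabaBbCac$CCA
  rot[4] = cccabaBbCac$CCAA
  rot[5] = ccabaBbCac$CCAAc
  rot[6] = cabaBbCac$CCAAcc
  rot[7] = abaBbCac$CCAAccc
  rot[8] = baBbCac$CCAAccca
  rot[9] = aBbCac$CCAAcccab
  rot[10] = BbCac$CCAAcccaba
  rot[11] = bCac$CCAAcccabaB
  rot[12] = Cac$CCAAcccabaBb
  rot[13] = ac$CCAAcccabaBbC
  rot[14] = c$CCAAcccabaBbCa
  rot[15] = $CCAAcccabaBbCac
Sorted (with $ < everything):
  sorted[0] = $CCAAcccabaBbCac
  sorted[1] = AAcccabaBbCac$CC
  sorted[2] = AcccabaBbCac$CCA
  sorted[3] = BbCac$CCAAcccaba
  sorted[4] = CAAcccabaBbCac$C
  sorted[5] = CCAAcccabaBbCac$
  sorted[6] = Cac$CCAAcccabaBb
  sorted[7] = aBbCac$CCAAcccab
  sorted[8] = abaBbCac$CCAAccc
  sorted[9] = ac$CCAAcccabaBbC
  sorted[10] = bCac$CCAAcccabaB
  sorted[11] = baBbCac$CCAAccca
  sorted[12] = c$CCAAcccabaBbCa
  sorted[13] = cabaBbCac$CCAAcc
  sorted[14] = ccabaBbCac$CCAAc
  sorted[15] = cccabaBbCac$CCAA
sorted[10] = bCac$CCAAcccabaB

Answer: bCac$CCAAcccabaB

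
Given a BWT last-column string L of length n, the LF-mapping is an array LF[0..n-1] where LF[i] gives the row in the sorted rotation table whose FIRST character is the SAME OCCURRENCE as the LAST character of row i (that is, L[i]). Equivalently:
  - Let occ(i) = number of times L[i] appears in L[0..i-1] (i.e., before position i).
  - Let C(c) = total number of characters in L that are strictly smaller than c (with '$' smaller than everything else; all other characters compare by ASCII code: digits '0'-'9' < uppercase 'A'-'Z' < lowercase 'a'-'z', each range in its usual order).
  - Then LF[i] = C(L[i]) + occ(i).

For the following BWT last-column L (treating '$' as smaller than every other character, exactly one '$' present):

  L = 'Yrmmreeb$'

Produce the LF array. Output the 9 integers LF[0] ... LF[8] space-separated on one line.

Answer: 1 7 5 6 8 3 4 2 0

Derivation:
Char counts: '$':1, 'Y':1, 'b':1, 'e':2, 'm':2, 'r':2
C (first-col start): C('$')=0, C('Y')=1, C('b')=2, C('e')=3, C('m')=5, C('r')=7
L[0]='Y': occ=0, LF[0]=C('Y')+0=1+0=1
L[1]='r': occ=0, LF[1]=C('r')+0=7+0=7
L[2]='m': occ=0, LF[2]=C('m')+0=5+0=5
L[3]='m': occ=1, LF[3]=C('m')+1=5+1=6
L[4]='r': occ=1, LF[4]=C('r')+1=7+1=8
L[5]='e': occ=0, LF[5]=C('e')+0=3+0=3
L[6]='e': occ=1, LF[6]=C('e')+1=3+1=4
L[7]='b': occ=0, LF[7]=C('b')+0=2+0=2
L[8]='$': occ=0, LF[8]=C('$')+0=0+0=0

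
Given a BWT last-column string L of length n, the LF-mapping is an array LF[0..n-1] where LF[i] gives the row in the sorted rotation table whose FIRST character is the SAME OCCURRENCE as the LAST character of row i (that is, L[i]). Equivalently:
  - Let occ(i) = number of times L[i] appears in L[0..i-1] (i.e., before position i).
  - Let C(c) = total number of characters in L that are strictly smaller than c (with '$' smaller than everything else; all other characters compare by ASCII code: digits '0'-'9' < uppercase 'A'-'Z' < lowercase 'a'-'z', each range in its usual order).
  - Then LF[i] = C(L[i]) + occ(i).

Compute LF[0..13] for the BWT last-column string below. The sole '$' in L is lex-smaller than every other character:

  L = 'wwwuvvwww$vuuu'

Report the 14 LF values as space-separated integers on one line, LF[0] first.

Answer: 8 9 10 1 5 6 11 12 13 0 7 2 3 4

Derivation:
Char counts: '$':1, 'u':4, 'v':3, 'w':6
C (first-col start): C('$')=0, C('u')=1, C('v')=5, C('w')=8
L[0]='w': occ=0, LF[0]=C('w')+0=8+0=8
L[1]='w': occ=1, LF[1]=C('w')+1=8+1=9
L[2]='w': occ=2, LF[2]=C('w')+2=8+2=10
L[3]='u': occ=0, LF[3]=C('u')+0=1+0=1
L[4]='v': occ=0, LF[4]=C('v')+0=5+0=5
L[5]='v': occ=1, LF[5]=C('v')+1=5+1=6
L[6]='w': occ=3, LF[6]=C('w')+3=8+3=11
L[7]='w': occ=4, LF[7]=C('w')+4=8+4=12
L[8]='w': occ=5, LF[8]=C('w')+5=8+5=13
L[9]='$': occ=0, LF[9]=C('$')+0=0+0=0
L[10]='v': occ=2, LF[10]=C('v')+2=5+2=7
L[11]='u': occ=1, LF[11]=C('u')+1=1+1=2
L[12]='u': occ=2, LF[12]=C('u')+2=1+2=3
L[13]='u': occ=3, LF[13]=C('u')+3=1+3=4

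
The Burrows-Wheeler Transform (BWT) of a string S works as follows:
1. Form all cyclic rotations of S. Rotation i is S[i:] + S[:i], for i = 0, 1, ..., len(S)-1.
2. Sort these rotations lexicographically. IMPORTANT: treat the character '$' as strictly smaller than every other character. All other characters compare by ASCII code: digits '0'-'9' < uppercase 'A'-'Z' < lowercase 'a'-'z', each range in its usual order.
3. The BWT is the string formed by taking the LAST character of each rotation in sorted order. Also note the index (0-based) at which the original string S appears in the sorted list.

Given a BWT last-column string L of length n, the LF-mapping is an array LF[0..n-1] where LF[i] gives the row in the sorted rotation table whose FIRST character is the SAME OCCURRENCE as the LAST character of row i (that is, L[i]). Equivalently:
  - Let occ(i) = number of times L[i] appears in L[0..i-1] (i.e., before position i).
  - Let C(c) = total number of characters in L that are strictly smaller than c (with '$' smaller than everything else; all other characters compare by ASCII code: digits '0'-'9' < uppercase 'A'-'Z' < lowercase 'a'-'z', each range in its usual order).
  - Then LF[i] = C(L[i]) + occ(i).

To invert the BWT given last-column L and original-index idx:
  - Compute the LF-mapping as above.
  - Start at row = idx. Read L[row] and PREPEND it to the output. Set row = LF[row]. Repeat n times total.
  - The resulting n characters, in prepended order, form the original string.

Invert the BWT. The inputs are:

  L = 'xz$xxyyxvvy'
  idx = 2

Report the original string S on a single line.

LF mapping: 3 10 0 4 5 7 8 6 1 2 9
Walk LF starting at row 2, prepending L[row]:
  step 1: row=2, L[2]='$', prepend. Next row=LF[2]=0
  step 2: row=0, L[0]='x', prepend. Next row=LF[0]=3
  step 3: row=3, L[3]='x', prepend. Next row=LF[3]=4
  step 4: row=4, L[4]='x', prepend. Next row=LF[4]=5
  step 5: row=5, L[5]='y', prepend. Next row=LF[5]=7
  step 6: row=7, L[7]='x', prepend. Next row=LF[7]=6
  step 7: row=6, L[6]='y', prepend. Next row=LF[6]=8
  step 8: row=8, L[8]='v', prepend. Next row=LF[8]=1
  step 9: row=1, L[1]='z', prepend. Next row=LF[1]=10
  step 10: row=10, L[10]='y', prepend. Next row=LF[10]=9
  step 11: row=9, L[9]='v', prepend. Next row=LF[9]=2
Reversed output: vyzvyxyxxx$

Answer: vyzvyxyxxx$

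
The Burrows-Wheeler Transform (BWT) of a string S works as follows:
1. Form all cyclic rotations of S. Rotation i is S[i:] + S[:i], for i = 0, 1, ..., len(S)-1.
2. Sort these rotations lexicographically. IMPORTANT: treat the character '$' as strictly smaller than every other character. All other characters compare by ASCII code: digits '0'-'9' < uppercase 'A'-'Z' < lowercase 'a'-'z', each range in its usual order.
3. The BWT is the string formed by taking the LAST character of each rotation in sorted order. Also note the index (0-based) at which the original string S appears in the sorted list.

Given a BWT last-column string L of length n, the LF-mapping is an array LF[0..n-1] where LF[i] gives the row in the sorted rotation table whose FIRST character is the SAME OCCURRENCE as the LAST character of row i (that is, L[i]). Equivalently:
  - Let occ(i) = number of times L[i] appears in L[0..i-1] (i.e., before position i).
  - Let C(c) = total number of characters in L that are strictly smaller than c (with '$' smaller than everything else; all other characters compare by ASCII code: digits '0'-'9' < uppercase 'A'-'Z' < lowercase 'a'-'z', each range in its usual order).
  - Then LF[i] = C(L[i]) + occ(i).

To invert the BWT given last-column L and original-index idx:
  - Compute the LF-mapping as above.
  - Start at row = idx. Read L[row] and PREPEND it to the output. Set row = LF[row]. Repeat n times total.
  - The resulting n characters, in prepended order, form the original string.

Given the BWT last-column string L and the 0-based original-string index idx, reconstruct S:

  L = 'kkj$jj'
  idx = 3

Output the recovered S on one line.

Answer: jkjjk$

Derivation:
LF mapping: 4 5 1 0 2 3
Walk LF starting at row 3, prepending L[row]:
  step 1: row=3, L[3]='$', prepend. Next row=LF[3]=0
  step 2: row=0, L[0]='k', prepend. Next row=LF[0]=4
  step 3: row=4, L[4]='j', prepend. Next row=LF[4]=2
  step 4: row=2, L[2]='j', prepend. Next row=LF[2]=1
  step 5: row=1, L[1]='k', prepend. Next row=LF[1]=5
  step 6: row=5, L[5]='j', prepend. Next row=LF[5]=3
Reversed output: jkjjk$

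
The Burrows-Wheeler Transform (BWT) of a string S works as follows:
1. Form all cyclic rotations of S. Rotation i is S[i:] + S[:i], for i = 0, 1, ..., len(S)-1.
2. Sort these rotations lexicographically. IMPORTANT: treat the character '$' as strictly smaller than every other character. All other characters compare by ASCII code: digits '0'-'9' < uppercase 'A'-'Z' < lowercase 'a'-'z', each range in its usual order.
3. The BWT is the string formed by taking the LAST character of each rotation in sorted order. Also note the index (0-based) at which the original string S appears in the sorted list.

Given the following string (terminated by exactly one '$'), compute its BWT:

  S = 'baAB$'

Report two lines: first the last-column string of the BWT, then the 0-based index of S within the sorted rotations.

Answer: BaAb$
4

Derivation:
All 5 rotations (rotation i = S[i:]+S[:i]):
  rot[0] = baAB$
  rot[1] = aAB$b
  rot[2] = AB$ba
  rot[3] = B$baA
  rot[4] = $baAB
Sorted (with $ < everything):
  sorted[0] = $baAB  (last char: 'B')
  sorted[1] = AB$ba  (last char: 'a')
  sorted[2] = B$baA  (last char: 'A')
  sorted[3] = aAB$b  (last char: 'b')
  sorted[4] = baAB$  (last char: '$')
Last column: BaAb$
Original string S is at sorted index 4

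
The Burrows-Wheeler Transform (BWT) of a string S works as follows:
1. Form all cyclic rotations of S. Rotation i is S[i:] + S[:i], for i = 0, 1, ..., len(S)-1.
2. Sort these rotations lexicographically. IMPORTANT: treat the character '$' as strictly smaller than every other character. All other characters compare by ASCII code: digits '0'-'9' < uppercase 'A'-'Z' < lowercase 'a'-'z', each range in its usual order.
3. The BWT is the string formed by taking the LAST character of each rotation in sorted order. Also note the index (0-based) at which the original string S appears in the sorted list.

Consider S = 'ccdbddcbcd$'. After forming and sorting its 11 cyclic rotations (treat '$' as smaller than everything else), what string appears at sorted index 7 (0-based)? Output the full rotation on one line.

All 11 rotations (rotation i = S[i:]+S[:i]):
  rot[0] = ccdbddcbcd$
  rot[1] = cdbddcbcd$c
  rot[2] = dbddcbcd$cc
  rot[3] = bddcbcd$ccd
  rot[4] = ddcbcd$ccdb
  rot[5] = dcbcd$ccdbd
  rot[6] = cbcd$ccdbdd
  rot[7] = bcd$ccdbddc
  rot[8] = cd$ccdbddcb
  rot[9] = d$ccdbddcbc
  rot[10] = $ccdbddcbcd
Sorted (with $ < everything):
  sorted[0] = $ccdbddcbcd
  sorted[1] = bcd$ccdbddc
  sorted[2] = bddcbcd$ccd
  sorted[3] = cbcd$ccdbdd
  sorted[4] = ccdbddcbcd$
  sorted[5] = cd$ccdbddcb
  sorted[6] = cdbddcbcd$c
  sorted[7] = d$ccdbddcbc
  sorted[8] = dbddcbcd$cc
  sorted[9] = dcbcd$ccdbd
  sorted[10] = ddcbcd$ccdb
sorted[7] = d$ccdbddcbc

Answer: d$ccdbddcbc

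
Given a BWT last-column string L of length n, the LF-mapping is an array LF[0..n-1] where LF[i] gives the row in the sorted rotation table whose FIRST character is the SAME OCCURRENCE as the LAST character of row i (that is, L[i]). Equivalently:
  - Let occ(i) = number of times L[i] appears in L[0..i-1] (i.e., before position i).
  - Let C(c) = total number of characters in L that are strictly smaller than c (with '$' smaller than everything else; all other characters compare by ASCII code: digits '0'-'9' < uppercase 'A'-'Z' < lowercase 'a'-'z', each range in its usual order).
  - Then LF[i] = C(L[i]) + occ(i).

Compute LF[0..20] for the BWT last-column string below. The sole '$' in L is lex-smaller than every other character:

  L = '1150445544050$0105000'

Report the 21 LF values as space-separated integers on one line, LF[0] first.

Answer: 9 10 16 1 12 13 17 18 14 15 2 19 3 0 4 11 5 20 6 7 8

Derivation:
Char counts: '$':1, '0':8, '1':3, '4':4, '5':5
C (first-col start): C('$')=0, C('0')=1, C('1')=9, C('4')=12, C('5')=16
L[0]='1': occ=0, LF[0]=C('1')+0=9+0=9
L[1]='1': occ=1, LF[1]=C('1')+1=9+1=10
L[2]='5': occ=0, LF[2]=C('5')+0=16+0=16
L[3]='0': occ=0, LF[3]=C('0')+0=1+0=1
L[4]='4': occ=0, LF[4]=C('4')+0=12+0=12
L[5]='4': occ=1, LF[5]=C('4')+1=12+1=13
L[6]='5': occ=1, LF[6]=C('5')+1=16+1=17
L[7]='5': occ=2, LF[7]=C('5')+2=16+2=18
L[8]='4': occ=2, LF[8]=C('4')+2=12+2=14
L[9]='4': occ=3, LF[9]=C('4')+3=12+3=15
L[10]='0': occ=1, LF[10]=C('0')+1=1+1=2
L[11]='5': occ=3, LF[11]=C('5')+3=16+3=19
L[12]='0': occ=2, LF[12]=C('0')+2=1+2=3
L[13]='$': occ=0, LF[13]=C('$')+0=0+0=0
L[14]='0': occ=3, LF[14]=C('0')+3=1+3=4
L[15]='1': occ=2, LF[15]=C('1')+2=9+2=11
L[16]='0': occ=4, LF[16]=C('0')+4=1+4=5
L[17]='5': occ=4, LF[17]=C('5')+4=16+4=20
L[18]='0': occ=5, LF[18]=C('0')+5=1+5=6
L[19]='0': occ=6, LF[19]=C('0')+6=1+6=7
L[20]='0': occ=7, LF[20]=C('0')+7=1+7=8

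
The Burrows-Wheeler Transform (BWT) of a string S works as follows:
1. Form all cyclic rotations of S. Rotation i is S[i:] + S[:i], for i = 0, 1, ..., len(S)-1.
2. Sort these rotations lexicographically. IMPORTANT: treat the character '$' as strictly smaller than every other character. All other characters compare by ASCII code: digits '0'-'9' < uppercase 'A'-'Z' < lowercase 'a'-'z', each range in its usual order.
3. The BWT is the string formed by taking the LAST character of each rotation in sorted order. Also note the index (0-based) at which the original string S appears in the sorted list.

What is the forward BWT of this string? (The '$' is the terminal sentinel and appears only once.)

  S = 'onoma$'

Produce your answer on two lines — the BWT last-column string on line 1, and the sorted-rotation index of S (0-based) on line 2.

All 6 rotations (rotation i = S[i:]+S[:i]):
  rot[0] = onoma$
  rot[1] = noma$o
  rot[2] = oma$on
  rot[3] = ma$ono
  rot[4] = a$onom
  rot[5] = $onoma
Sorted (with $ < everything):
  sorted[0] = $onoma  (last char: 'a')
  sorted[1] = a$onom  (last char: 'm')
  sorted[2] = ma$ono  (last char: 'o')
  sorted[3] = noma$o  (last char: 'o')
  sorted[4] = oma$on  (last char: 'n')
  sorted[5] = onoma$  (last char: '$')
Last column: amoon$
Original string S is at sorted index 5

Answer: amoon$
5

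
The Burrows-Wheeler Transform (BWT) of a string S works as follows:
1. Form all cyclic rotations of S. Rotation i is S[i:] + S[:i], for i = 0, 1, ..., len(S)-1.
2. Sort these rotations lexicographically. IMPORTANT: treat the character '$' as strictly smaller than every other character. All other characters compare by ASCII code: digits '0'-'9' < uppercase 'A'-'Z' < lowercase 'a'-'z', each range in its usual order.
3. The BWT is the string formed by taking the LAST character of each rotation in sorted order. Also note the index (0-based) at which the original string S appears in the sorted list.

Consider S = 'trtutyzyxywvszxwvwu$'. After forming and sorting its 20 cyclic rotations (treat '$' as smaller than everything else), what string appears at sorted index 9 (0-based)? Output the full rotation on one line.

Answer: vwu$trtutyzyxywvszxw

Derivation:
All 20 rotations (rotation i = S[i:]+S[:i]):
  rot[0] = trtutyzyxywvszxwvwu$
  rot[1] = rtutyzyxywvszxwvwu$t
  rot[2] = tutyzyxywvszxwvwu$tr
  rot[3] = utyzyxywvszxwvwu$trt
  rot[4] = tyzyxywvszxwvwu$trtu
  rot[5] = yzyxywvszxwvwu$trtut
  rot[6] = zyxywvszxwvwu$trtuty
  rot[7] = yxywvszxwvwu$trtutyz
  rot[8] = xywvszxwvwu$trtutyzy
  rot[9] = ywvszxwvwu$trtutyzyx
  rot[10] = wvszxwvwu$trtutyzyxy
  rot[11] = vszxwvwu$trtutyzyxyw
  rot[12] = szxwvwu$trtutyzyxywv
  rot[13] = zxwvwu$trtutyzyxywvs
  rot[14] = xwvwu$trtutyzyxywvsz
  rot[15] = wvwu$trtutyzyxywvszx
  rot[16] = vwu$trtutyzyxywvszxw
  rot[17] = wu$trtutyzyxywvszxwv
  rot[18] = u$trtutyzyxywvszxwvw
  rot[19] = $trtutyzyxywvszxwvwu
Sorted (with $ < everything):
  sorted[0] = $trtutyzyxywvszxwvwu
  sorted[1] = rtutyzyxywvszxwvwu$t
  sorted[2] = szxwvwu$trtutyzyxywv
  sorted[3] = trtutyzyxywvszxwvwu$
  sorted[4] = tutyzyxywvszxwvwu$tr
  sorted[5] = tyzyxywvszxwvwu$trtu
  sorted[6] = u$trtutyzyxywvszxwvw
  sorted[7] = utyzyxywvszxwvwu$trt
  sorted[8] = vszxwvwu$trtutyzyxyw
  sorted[9] = vwu$trtutyzyxywvszxw
  sorted[10] = wu$trtutyzyxywvszxwv
  sorted[11] = wvszxwvwu$trtutyzyxy
  sorted[12] = wvwu$trtutyzyxywvszx
  sorted[13] = xwvwu$trtutyzyxywvsz
  sorted[14] = xywvszxwvwu$trtutyzy
  sorted[15] = ywvszxwvwu$trtutyzyx
  sorted[16] = yxywvszxwvwu$trtutyz
  sorted[17] = yzyxywvszxwvwu$trtut
  sorted[18] = zxwvwu$trtutyzyxywvs
  sorted[19] = zyxywvszxwvwu$trtuty
sorted[9] = vwu$trtutyzyxywvszxw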